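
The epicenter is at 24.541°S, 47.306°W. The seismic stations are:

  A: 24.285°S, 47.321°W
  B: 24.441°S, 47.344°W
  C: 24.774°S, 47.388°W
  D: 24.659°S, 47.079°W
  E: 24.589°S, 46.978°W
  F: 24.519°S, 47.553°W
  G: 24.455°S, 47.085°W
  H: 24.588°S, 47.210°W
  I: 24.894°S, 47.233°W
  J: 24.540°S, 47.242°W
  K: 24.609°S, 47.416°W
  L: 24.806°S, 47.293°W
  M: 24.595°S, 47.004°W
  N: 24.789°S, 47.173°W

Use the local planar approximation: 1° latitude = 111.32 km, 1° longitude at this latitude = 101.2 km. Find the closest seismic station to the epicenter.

Distances from 24.541°S, 47.306°W:
A: √((0.256·111.32)² + (-0.015·101.2)²) = √(812.13144 + 2.30432) = 28.538 km
B: √((0.100·111.32)² + (-0.038·101.2)²) = √(123.92142 + 14.78864) = 11.778 km
C: √((-0.233·111.32)² + (-0.082·101.2)²) = √(672.75702 + 68.86344) = 27.233 km
D: √((-0.118·111.32)² + (0.227·101.2)²) = √(172.54819 + 527.73116) = 26.463 km
E: √((-0.048·111.32)² + (0.328·101.2)²) = √(28.55150 + 1101.81508) = 33.621 km
F: √((0.022·111.32)² + (-0.247·101.2)²) = √(5.99780 + 624.82001) = 25.116 km
G: √((0.086·111.32)² + (0.221·101.2)²) = √(91.65229 + 500.20217) = 24.328 km
H: √((-0.047·111.32)² + (0.096·101.2)²) = √(27.37424 + 94.38511) = 11.034 km
I: √((-0.353·111.32)² + (0.073·101.2)²) = √(1544.17247 + 54.57663) = 39.984 km
J: √((0.001·111.32)² + (0.064·101.2)²) = √(0.01239 + 41.94894) = 6.478 km
K: √((-0.068·111.32)² + (-0.110·101.2)²) = √(57.30127 + 123.92142) = 13.462 km
L: √((-0.265·111.32)² + (0.013·101.2)²) = √(870.23820 + 1.73080) = 29.529 km
M: √((-0.054·111.32)² + (0.302·101.2)²) = √(36.13549 + 934.06029) = 31.148 km
N: √((-0.248·111.32)² + (0.133·101.2)²) = √(762.16633 + 181.16083) = 30.714 km
Minimum: J at 6.478 km.

J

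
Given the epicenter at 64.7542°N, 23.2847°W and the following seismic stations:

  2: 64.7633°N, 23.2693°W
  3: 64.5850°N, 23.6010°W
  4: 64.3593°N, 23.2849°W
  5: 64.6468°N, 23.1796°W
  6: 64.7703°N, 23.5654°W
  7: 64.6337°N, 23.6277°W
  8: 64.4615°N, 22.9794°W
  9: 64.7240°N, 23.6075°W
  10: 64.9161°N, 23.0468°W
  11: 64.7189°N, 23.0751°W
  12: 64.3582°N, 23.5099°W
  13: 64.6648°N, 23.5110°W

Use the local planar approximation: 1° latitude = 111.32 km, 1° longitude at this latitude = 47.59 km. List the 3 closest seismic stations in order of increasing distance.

Distances from 64.7542°N, 23.2847°W:
2: √((0.0091·111.32)² + (0.0154·47.59)²) = √(1.026193 + 0.537122) = 1.2503 km
3: √((-0.1692·111.32)² + (-0.3163·47.59)²) = √(354.770184 + 226.584289) = 24.1113 km
4: √((-0.3949·111.32)² + (-0.0002·47.59)²) = √(1932.505163 + 0.000091) = 43.9603 km
5: √((-0.1074·111.32)² + (0.1051·47.59)²) = √(142.940388 + 25.017093) = 12.9598 km
6: √((0.0161·111.32)² + (-0.2807·47.59)²) = √(3.212167 + 178.449870) = 13.4782 km
7: √((-0.1205·111.32)² + (-0.3430·47.59)²) = √(179.937006 + 266.452408) = 21.1279 km
8: √((-0.2927·111.32)² + (0.3053·47.59)²) = √(1061.675610 + 211.098437) = 35.6760 km
9: √((-0.0302·111.32)² + (-0.3228·47.59)²) = √(11.302130 + 235.992642) = 15.7256 km
10: √((0.1619·111.32)² + (0.2379·47.59)²) = √(324.818004 + 128.180008) = 21.2837 km
11: √((-0.0353·111.32)² + (0.2096·47.59)²) = √(15.441725 + 99.497912) = 10.7210 km
12: √((-0.3960·111.32)² + (-0.2252·47.59)²) = √(1943.286203 + 114.859833) = 45.3668 km
13: √((-0.0894·111.32)² + (-0.2263·47.59)²) = √(99.042463 + 115.984650) = 14.6638 km
Sorted: 2 (1.2503 km) < 11 (10.7210 km) < 5 (12.9598 km) < 6 (13.4782 km) < 13 (14.6638 km) < …

2, 11, 5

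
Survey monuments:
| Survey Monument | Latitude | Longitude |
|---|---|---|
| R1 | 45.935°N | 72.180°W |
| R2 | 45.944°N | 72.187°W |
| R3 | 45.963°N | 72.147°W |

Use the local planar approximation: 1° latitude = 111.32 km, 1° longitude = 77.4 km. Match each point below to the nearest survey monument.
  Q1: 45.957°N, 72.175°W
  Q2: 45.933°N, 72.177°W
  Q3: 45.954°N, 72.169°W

Q1→R2; Q2→R1; Q3→R2

Q1 at 45.957°N, 72.175°W:
  R1: √((-0.022·111.32)² + (-0.005·77.4)²) = √(5.99780 + 0.14977) = 2.479 km
  R2: √((-0.013·111.32)² + (-0.012·77.4)²) = √(2.09427 + 0.86267) = 1.720 km
  R3: √((0.006·111.32)² + (0.028·77.4)²) = √(0.44612 + 4.69676) = 2.268 km
  → nearest: R2 (1.720 km)
Q2 at 45.933°N, 72.177°W:
  R1: √((0.002·111.32)² + (-0.003·77.4)²) = √(0.04957 + 0.05392) = 0.322 km
  R2: √((0.011·111.32)² + (-0.010·77.4)²) = √(1.49945 + 0.59908) = 1.449 km
  R3: √((0.030·111.32)² + (0.030·77.4)²) = √(11.15293 + 5.39168) = 4.068 km
  → nearest: R1 (0.322 km)
Q3 at 45.954°N, 72.169°W:
  R1: √((-0.019·111.32)² + (-0.011·77.4)²) = √(4.47356 + 0.72488) = 2.280 km
  R2: √((-0.010·111.32)² + (-0.018·77.4)²) = √(1.23921 + 1.94101) = 1.783 km
  R3: √((0.009·111.32)² + (0.022·77.4)²) = √(1.00376 + 2.89953) = 1.976 km
  → nearest: R2 (1.783 km)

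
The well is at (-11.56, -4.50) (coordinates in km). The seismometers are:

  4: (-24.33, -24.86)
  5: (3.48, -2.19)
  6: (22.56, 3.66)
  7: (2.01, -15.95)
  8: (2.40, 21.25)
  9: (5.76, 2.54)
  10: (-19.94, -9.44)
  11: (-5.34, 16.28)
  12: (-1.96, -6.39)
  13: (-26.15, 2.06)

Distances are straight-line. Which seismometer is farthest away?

Distances from (-11.56, -4.50):
4: √((-12.77)² + (-20.36)²) = √(163.0729 + 414.5296) = 24.03 km
5: √((15.04)² + (2.31)²) = √(226.2016 + 5.3361) = 15.22 km
6: √((34.12)² + (8.16)²) = √(1164.1744 + 66.5856) = 35.08 km
7: √((13.57)² + (-11.45)²) = √(184.1449 + 131.1025) = 17.76 km
8: √((13.96)² + (25.75)²) = √(194.8816 + 663.0625) = 29.29 km
9: √((17.32)² + (7.04)²) = √(299.9824 + 49.5616) = 18.70 km
10: √((-8.38)² + (-4.94)²) = √(70.2244 + 24.4036) = 9.73 km
11: √((6.22)² + (20.78)²) = √(38.6884 + 431.8084) = 21.69 km
12: √((9.60)² + (-1.89)²) = √(92.1600 + 3.5721) = 9.78 km
13: √((-14.59)² + (6.56)²) = √(212.8681 + 43.0336) = 16.00 km
Maximum: 6 at 35.08 km.

6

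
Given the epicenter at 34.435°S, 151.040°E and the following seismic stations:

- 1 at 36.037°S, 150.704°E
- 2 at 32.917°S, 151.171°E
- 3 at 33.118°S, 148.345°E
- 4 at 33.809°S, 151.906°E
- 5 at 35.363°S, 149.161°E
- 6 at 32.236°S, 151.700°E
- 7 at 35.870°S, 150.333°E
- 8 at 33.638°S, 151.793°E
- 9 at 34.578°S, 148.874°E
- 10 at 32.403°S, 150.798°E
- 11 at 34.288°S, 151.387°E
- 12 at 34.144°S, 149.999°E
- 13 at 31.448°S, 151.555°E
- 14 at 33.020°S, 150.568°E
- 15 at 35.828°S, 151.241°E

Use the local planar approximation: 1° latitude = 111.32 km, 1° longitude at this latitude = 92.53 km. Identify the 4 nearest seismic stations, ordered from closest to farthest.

Distances from 34.435°S, 151.040°E:
1: 181.024 km
2: 169.418 km
3: 289.273 km
4: 106.194 km
5: 202.239 km
6: 252.295 km
7: 172.620 km
8: 112.811 km
9: 201.051 km
10: 227.308 km
11: 36.037 km
12: 101.625 km
13: 335.910 km
14: 163.460 km
15: 156.180 km
Sorted: 11 (36.037 km) < 12 (101.625 km) < 4 (106.194 km) < 8 (112.811 km) < 15 (156.180 km) < 14 (163.460 km) < …

11, 12, 4, 8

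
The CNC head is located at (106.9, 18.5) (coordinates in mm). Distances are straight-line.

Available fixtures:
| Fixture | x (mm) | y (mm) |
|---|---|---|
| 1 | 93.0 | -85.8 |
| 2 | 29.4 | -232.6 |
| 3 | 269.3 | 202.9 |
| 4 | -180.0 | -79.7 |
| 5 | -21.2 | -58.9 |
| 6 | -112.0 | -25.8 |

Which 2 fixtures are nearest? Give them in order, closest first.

1, 5

Distances from (106.9, 18.5):
1: √((-13.9)² + (-104.3)²) = √(193.210 + 10878.490) = 105.2 mm
2: √((-77.5)² + (-251.1)²) = √(6006.250 + 63051.210) = 262.8 mm
3: √((162.4)² + (184.4)²) = √(26373.760 + 34003.360) = 245.7 mm
4: √((-286.9)² + (-98.2)²) = √(82311.610 + 9643.240) = 303.2 mm
5: √((-128.1)² + (-77.4)²) = √(16409.610 + 5990.760) = 149.7 mm
6: √((-218.9)² + (-44.3)²) = √(47917.210 + 1962.490) = 223.3 mm
Sorted: 1 (105.2 mm) < 5 (149.7 mm) < 6 (223.3 mm) < 3 (245.7 mm) < …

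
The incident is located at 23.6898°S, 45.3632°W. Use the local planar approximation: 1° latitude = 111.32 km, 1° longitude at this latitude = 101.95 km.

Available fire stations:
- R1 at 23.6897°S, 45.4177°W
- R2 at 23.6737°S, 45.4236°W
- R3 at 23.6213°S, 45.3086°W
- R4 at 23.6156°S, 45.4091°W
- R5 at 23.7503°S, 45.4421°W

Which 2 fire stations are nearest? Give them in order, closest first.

Distances from 23.6898°S, 45.3632°W:
R1: 5.5563 km
R2: 6.4133 km
R3: 9.4410 km
R4: 9.4934 km
R5: 10.4910 km
Sorted: R1 (5.5563 km) < R2 (6.4133 km) < R3 (9.4410 km) < R4 (9.4934 km) < …

R1, R2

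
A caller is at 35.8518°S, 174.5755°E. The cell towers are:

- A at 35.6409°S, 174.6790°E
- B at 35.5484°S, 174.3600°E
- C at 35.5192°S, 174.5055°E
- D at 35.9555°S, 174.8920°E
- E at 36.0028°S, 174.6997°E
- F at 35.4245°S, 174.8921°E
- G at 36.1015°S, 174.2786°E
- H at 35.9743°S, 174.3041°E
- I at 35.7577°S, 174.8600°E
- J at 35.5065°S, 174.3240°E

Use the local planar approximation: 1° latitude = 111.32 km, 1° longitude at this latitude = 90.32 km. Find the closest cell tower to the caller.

Distances from 35.8518°S, 174.5755°E:
A: √((0.2109·111.32)² + (0.1035·90.32)²) = √(551.187747 + 87.387348) = 25.2700 km
B: √((0.3034·111.32)² + (-0.2155·90.32)²) = √(1140.716040 + 378.845739) = 38.9816 km
C: √((0.3326·111.32)² + (-0.0700·90.32)²) = √(1370.852995 + 39.972742) = 37.5610 km
D: √((-0.1037·111.32)² + (0.3165·90.32)²) = √(133.261258 + 817.175404) = 30.8292 km
E: √((-0.1510·111.32)² + (0.1242·90.32)²) = √(282.553239 + 125.837780) = 20.2087 km
F: √((0.4273·111.32)² + (0.3166·90.32)²) = √(2262.622914 + 817.691868) = 55.5006 km
G: √((-0.2497·111.32)² + (-0.2969·90.32)²) = √(772.651194 + 719.098285) = 38.6232 km
H: √((-0.1225·111.32)² + (-0.2714·90.32)²) = √(185.959587 + 600.879717) = 28.0507 km
I: √((0.0941·111.32)² + (0.2845·90.32)²) = √(109.730066 + 660.286472) = 27.7492 km
J: √((0.3453·111.32)² + (-0.2515·90.32)²) = √(1477.541038 + 515.993032) = 44.6490 km
Minimum: E at 20.2087 km.

E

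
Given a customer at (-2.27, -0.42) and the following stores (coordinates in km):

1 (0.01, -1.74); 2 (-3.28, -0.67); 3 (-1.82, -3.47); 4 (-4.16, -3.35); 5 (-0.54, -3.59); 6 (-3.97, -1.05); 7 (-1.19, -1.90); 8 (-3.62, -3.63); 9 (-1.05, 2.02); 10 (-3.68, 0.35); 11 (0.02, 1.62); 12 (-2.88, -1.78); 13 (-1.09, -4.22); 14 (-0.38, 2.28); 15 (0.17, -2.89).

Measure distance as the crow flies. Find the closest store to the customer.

Distances from (-2.27, -0.42):
1: √((2.28)² + (-1.32)²) = √(5.1984 + 1.7424) = 2.63 km
2: √((-1.01)² + (-0.25)²) = √(1.0201 + 0.0625) = 1.04 km
3: √((0.45)² + (-3.05)²) = √(0.2025 + 9.3025) = 3.08 km
4: √((-1.89)² + (-2.93)²) = √(3.5721 + 8.5849) = 3.49 km
5: √((1.73)² + (-3.17)²) = √(2.9929 + 10.0489) = 3.61 km
6: √((-1.70)² + (-0.63)²) = √(2.8900 + 0.3969) = 1.81 km
7: √((1.08)² + (-1.48)²) = √(1.1664 + 2.1904) = 1.83 km
8: √((-1.35)² + (-3.21)²) = √(1.8225 + 10.3041) = 3.48 km
9: √((1.22)² + (2.44)²) = √(1.4884 + 5.9536) = 2.73 km
10: √((-1.41)² + (0.77)²) = √(1.9881 + 0.5929) = 1.61 km
11: √((2.29)² + (2.04)²) = √(5.2441 + 4.1616) = 3.07 km
12: √((-0.61)² + (-1.36)²) = √(0.3721 + 1.8496) = 1.49 km
13: √((1.18)² + (-3.80)²) = √(1.3924 + 14.4400) = 3.98 km
14: √((1.89)² + (2.70)²) = √(3.5721 + 7.2900) = 3.30 km
15: √((2.44)² + (-2.47)²) = √(5.9536 + 6.1009) = 3.47 km
Minimum: 2 at 1.04 km.

2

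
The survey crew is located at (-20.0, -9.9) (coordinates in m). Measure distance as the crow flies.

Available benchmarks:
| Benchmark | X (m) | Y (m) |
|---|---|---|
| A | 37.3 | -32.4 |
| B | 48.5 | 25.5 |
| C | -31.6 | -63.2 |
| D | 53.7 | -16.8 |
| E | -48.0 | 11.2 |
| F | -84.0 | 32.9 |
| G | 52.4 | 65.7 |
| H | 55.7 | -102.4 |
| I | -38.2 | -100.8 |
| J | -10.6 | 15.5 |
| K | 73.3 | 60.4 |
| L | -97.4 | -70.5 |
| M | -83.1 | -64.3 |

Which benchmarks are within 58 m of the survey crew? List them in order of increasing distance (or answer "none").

Distances from (-20.0, -9.9):
A: √((57.3)² + (-22.5)²) = √(3283.290 + 506.250) = 61.6 m
B: √((68.5)² + (35.4)²) = √(4692.250 + 1253.160) = 77.1 m
C: √((-11.6)² + (-53.3)²) = √(134.560 + 2840.890) = 54.5 m
D: √((73.7)² + (-6.9)²) = √(5431.690 + 47.610) = 74.0 m
E: √((-28.0)² + (21.1)²) = √(784.000 + 445.210) = 35.1 m
F: √((-64.0)² + (42.8)²) = √(4096.000 + 1831.840) = 77.0 m
G: √((72.4)² + (75.6)²) = √(5241.760 + 5715.360) = 104.7 m
H: √((75.7)² + (-92.5)²) = √(5730.490 + 8556.250) = 119.5 m
I: √((-18.2)² + (-90.9)²) = √(331.240 + 8262.810) = 92.7 m
J: √((9.4)² + (25.4)²) = √(88.360 + 645.160) = 27.1 m
K: √((93.3)² + (70.3)²) = √(8704.890 + 4942.090) = 116.8 m
L: √((-77.4)² + (-60.6)²) = √(5990.760 + 3672.360) = 98.3 m
M: √((-63.1)² + (-54.4)²) = √(3981.610 + 2959.360) = 83.3 m
Threshold 58 m: J (27.1 m), E (35.1 m), C (54.5 m) are within range.

J, E, C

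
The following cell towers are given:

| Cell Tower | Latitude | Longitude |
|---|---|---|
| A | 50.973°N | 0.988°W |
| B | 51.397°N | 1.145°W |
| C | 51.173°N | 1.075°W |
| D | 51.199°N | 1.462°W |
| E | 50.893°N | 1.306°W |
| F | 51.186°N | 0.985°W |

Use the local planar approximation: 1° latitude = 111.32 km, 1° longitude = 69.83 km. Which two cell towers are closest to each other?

Pairwise distances:
A–B: 48.456 km
A–C: 23.078 km
A–D: 41.575 km
A–E: 23.925 km
A–F: 23.712 km
B–C: 25.410 km
B–D: 31.238 km
B–E: 57.221 km
B–F: 26.010 km
C–D: 27.179 km
C–E: 35.096 km
C–F: 6.449 km
D–E: 35.763 km
D–F: 33.340 km
E–F: 39.577 km
Closest pair: C–F at 6.449 km.

C and F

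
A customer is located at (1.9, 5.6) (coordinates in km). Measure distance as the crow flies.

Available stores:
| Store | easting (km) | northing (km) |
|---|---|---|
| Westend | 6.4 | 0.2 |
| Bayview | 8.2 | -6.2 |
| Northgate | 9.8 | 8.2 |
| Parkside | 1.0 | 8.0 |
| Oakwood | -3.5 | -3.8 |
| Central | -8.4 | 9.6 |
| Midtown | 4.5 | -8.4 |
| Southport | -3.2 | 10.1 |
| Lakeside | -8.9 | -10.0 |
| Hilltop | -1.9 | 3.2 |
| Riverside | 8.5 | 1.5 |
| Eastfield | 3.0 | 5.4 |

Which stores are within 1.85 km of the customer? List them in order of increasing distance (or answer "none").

Eastfield

Distances from (1.9, 5.6):
Westend: 7.0 km
Bayview: 13.4 km
Northgate: 8.3 km
Parkside: 2.6 km
Oakwood: 10.8 km
Central: 11.0 km
Midtown: 14.2 km
Southport: 6.8 km
Lakeside: 19.0 km
Hilltop: 4.5 km
Riverside: 7.8 km
Eastfield: 1.1 km
Threshold 1.85 km: Eastfield (1.1 km) is within range.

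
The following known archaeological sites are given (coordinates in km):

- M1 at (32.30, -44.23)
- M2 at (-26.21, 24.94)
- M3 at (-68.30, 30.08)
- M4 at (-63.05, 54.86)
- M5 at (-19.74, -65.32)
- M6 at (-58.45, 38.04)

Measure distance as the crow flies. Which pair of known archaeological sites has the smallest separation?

Pairwise distances:
M3–M6: 12.66 km
M4–M6: 17.44 km
M3–M4: 25.33 km
M2–M6: 34.80 km
M2–M3: 42.40 km
M2–M4: 47.46 km
M1–M5: 56.15 km
M2–M5: 90.49 km
M1–M2: 90.60 km
M3–M5: 107.05 km
M5–M6: 110.37 km
M1–M6: 122.49 km
M1–M3: 125.07 km
M4–M5: 127.75 km
M1–M4: 137.52 km
Closest pair: M3–M6 at 12.66 km.

M3 and M6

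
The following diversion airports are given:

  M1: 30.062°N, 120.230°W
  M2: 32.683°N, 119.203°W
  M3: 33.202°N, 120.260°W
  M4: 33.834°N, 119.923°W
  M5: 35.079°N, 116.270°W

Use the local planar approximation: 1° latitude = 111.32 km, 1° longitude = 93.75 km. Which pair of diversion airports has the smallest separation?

M3 and M4

Pairwise distances:
M1–M2: 307.245 km
M1–M3: 349.556 km
M1–M4: 420.884 km
M1–M5: 670.627 km
M2–M3: 114.706 km
M2–M4: 144.822 km
M2–M5: 383.078 km
M3–M4: 77.123 km
M3–M5: 428.465 km
M4–M5: 369.450 km
Closest pair: M3–M4 at 77.123 km.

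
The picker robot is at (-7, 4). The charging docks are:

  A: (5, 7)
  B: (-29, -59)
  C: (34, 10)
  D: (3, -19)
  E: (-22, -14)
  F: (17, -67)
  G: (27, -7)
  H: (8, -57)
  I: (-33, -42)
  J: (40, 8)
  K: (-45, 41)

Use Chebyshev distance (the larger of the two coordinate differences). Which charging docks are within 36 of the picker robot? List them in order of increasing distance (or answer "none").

A, E, D, G

Distances from (-7, 4):
A: max(|12|, |3|) = 12
B: max(|-22|, |-63|) = 63
C: max(|41|, |6|) = 41
D: max(|10|, |-23|) = 23
E: max(|-15|, |-18|) = 18
F: max(|24|, |-71|) = 71
G: max(|34|, |-11|) = 34
H: max(|15|, |-61|) = 61
I: max(|-26|, |-46|) = 46
J: max(|47|, |4|) = 47
K: max(|-38|, |37|) = 38
Threshold 36: A (12), E (18), D (23), G (34) are within range.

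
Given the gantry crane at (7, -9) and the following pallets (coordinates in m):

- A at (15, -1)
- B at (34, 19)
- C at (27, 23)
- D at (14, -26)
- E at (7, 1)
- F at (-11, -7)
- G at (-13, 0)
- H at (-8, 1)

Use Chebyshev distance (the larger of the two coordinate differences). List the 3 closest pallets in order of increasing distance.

A, E, H

Distances from (7, -9):
A: 8 m
B: 28 m
C: 32 m
D: 17 m
E: 10 m
F: 18 m
G: 20 m
H: 15 m
Sorted: A (8 m) < E (10 m) < H (15 m) < D (17 m) < F (18 m) < …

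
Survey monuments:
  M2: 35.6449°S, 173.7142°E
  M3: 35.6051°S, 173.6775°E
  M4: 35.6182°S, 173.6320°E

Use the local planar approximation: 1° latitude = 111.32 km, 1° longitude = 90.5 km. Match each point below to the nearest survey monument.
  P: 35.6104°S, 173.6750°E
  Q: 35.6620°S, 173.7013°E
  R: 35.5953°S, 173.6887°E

P→M3; Q→M2; R→M3

P at 35.6104°S, 173.6750°E:
  M2: 5.2283 km
  M3: 0.6319 km
  M4: 3.9872 km
  → nearest: M3 (0.6319 km)
Q at 35.6620°S, 173.7013°E:
  M2: 2.2331 km
  M3: 6.6903 km
  M4: 7.9440 km
  → nearest: M2 (2.2331 km)
R at 35.5953°S, 173.6887°E:
  M2: 5.9843 km
  M3: 1.4891 km
  M4: 5.7297 km
  → nearest: M3 (1.4891 km)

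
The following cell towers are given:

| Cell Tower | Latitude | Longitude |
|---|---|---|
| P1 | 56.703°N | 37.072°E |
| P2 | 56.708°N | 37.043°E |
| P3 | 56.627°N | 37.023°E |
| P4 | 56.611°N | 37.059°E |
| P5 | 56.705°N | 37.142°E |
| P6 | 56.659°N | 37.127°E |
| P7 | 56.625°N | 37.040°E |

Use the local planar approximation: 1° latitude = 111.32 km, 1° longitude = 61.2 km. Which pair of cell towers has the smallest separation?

P3 and P7

Pairwise distances:
P3–P7: √((-0.002·111.32)² + (0.017·61.2)²) = √(0.04957 + 1.08243) = 1.064 km
P1–P2: √((0.005·111.32)² + (-0.029·61.2)²) = √(0.30980 + 3.14992) = 1.860 km
P4–P7: √((0.014·111.32)² + (-0.019·61.2)²) = √(2.42886 + 1.35210) = 1.944 km
P3–P4: √((-0.016·111.32)² + (0.036·61.2)²) = √(3.17239 + 4.85409) = 2.833 km
P1–P5: √((0.002·111.32)² + (0.070·61.2)²) = √(0.04957 + 18.35266) = 4.290 km
P5–P6: √((-0.046·111.32)² + (-0.015·61.2)²) = √(26.22177 + 0.84272) = 5.202 km
P1–P6: √((-0.044·111.32)² + (0.055·61.2)²) = √(23.99119 + 11.32996) = 5.943 km
P2–P5: √((-0.003·111.32)² + (0.099·61.2)²) = √(0.11153 + 36.70906) = 6.068 km
P6–P7: √((-0.034·111.32)² + (-0.087·61.2)²) = √(14.32532 + 28.34924) = 6.533 km
P4–P6: √((0.048·111.32)² + (0.068·61.2)²) = √(28.55150 + 17.31891) = 6.773 km
P3–P6: √((0.032·111.32)² + (0.104·61.2)²) = √(12.68955 + 40.51068) = 7.294 km
P2–P6: √((-0.049·111.32)² + (0.084·61.2)²) = √(29.75353 + 26.42782) = 7.495 km
P1–P7: √((-0.078·111.32)² + (-0.032·61.2)²) = √(75.39379 + 3.83533) = 8.901 km
P1–P3: √((-0.076·111.32)² + (-0.049·61.2)²) = √(71.57701 + 8.99280) = 8.976 km
P2–P3: √((-0.081·111.32)² + (-0.020·61.2)²) = √(81.30485 + 1.49818) = 9.100 km
P2–P7: √((-0.083·111.32)² + (-0.003·61.2)²) = √(85.36947 + 0.03371) = 9.241 km
P1–P4: √((-0.092·111.32)² + (-0.013·61.2)²) = √(104.88709 + 0.63298) = 10.272 km
P2–P4: √((-0.097·111.32)² + (0.016·61.2)²) = √(116.59767 + 0.95883) = 10.842 km
P5–P7: √((-0.080·111.32)² + (-0.102·61.2)²) = √(79.30971 + 38.96756) = 10.876 km
P3–P5: √((0.078·111.32)² + (0.119·61.2)²) = √(75.39379 + 53.03918) = 11.333 km
P4–P5: √((0.094·111.32)² + (0.083·61.2)²) = √(109.49697 + 25.80234) = 11.632 km
Closest pair: P3–P7 at 1.064 km.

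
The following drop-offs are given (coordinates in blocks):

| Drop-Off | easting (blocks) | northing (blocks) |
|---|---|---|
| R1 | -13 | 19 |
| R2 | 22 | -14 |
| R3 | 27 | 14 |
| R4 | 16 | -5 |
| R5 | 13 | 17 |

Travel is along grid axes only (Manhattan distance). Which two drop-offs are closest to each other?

R2 and R4

Pairwise distances:
R1–R2: 68 blocks
R1–R3: 45 blocks
R1–R4: 53 blocks
R1–R5: 28 blocks
R2–R3: 33 blocks
R2–R4: 15 blocks
R2–R5: 40 blocks
R3–R4: 30 blocks
R3–R5: 17 blocks
R4–R5: 25 blocks
Closest pair: R2–R4 at 15 blocks.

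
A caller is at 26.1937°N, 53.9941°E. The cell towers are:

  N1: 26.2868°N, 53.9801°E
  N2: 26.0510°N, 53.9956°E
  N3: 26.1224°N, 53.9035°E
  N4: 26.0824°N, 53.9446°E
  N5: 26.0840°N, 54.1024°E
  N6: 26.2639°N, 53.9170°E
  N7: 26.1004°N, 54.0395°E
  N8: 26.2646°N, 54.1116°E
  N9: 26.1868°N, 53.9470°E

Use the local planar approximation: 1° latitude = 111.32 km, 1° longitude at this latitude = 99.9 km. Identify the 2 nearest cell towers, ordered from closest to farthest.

N9, N1

Distances from 26.1937°N, 53.9941°E:
N1: 10.4578 km
N2: 15.8861 km
N3: 12.0382 km
N4: 13.3403 km
N5: 16.3151 km
N6: 10.9724 km
N7: 11.3333 km
N8: 14.1449 km
N9: 4.7676 km
Sorted: N9 (4.7676 km) < N1 (10.4578 km) < N6 (10.9724 km) < N7 (11.3333 km) < …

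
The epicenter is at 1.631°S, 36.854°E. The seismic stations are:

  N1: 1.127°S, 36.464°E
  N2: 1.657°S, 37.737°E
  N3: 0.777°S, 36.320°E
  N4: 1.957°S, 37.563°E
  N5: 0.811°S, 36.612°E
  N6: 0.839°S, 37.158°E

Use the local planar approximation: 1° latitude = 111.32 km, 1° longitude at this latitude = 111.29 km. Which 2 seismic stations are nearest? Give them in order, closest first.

Distances from 1.631°S, 36.854°E:
N1: √((0.504·111.32)² + (-0.390·111.29)²) = √(3147.80244 + 1883.82909) = 70.934 km
N2: √((-0.026·111.32)² + (0.883·111.29)²) = √(8.37709 + 9656.81012) = 98.312 km
N3: √((0.854·111.32)² + (-0.534·111.29)²) = √(9037.78773 + 3531.78940) = 112.114 km
N4: √((-0.326·111.32)² + (0.709·111.29)²) = √(1316.98733 + 6225.93748) = 86.850 km
N5: √((0.820·111.32)² + (-0.242·111.29)²) = √(8332.47655 + 725.34232) = 95.173 km
N6: √((0.792·111.32)² + (0.304·111.29)²) = √(7773.14481 + 1144.61505) = 94.434 km
Sorted: N1 (70.934 km) < N4 (86.850 km) < N6 (94.434 km) < N5 (95.173 km) < …

N1, N4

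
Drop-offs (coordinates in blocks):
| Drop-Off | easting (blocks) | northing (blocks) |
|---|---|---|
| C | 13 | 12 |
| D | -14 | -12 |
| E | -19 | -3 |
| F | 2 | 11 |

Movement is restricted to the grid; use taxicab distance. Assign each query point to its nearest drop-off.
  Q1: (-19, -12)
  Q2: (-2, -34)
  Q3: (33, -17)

Q1→D; Q2→D; Q3→C

Q1 at (-19, -12):
  C: |32| + |24| = 32 + 24 = 56 blocks
  D: |5| + |0| = 5 + 0 = 5 blocks
  E: |0| + |9| = 0 + 9 = 9 blocks
  F: |21| + |23| = 21 + 23 = 44 blocks
  → nearest: D (5 blocks)
Q2 at (-2, -34):
  C: |15| + |46| = 15 + 46 = 61 blocks
  D: |-12| + |22| = 12 + 22 = 34 blocks
  E: |-17| + |31| = 17 + 31 = 48 blocks
  F: |4| + |45| = 4 + 45 = 49 blocks
  → nearest: D (34 blocks)
Q3 at (33, -17):
  C: |-20| + |29| = 20 + 29 = 49 blocks
  D: |-47| + |5| = 47 + 5 = 52 blocks
  E: |-52| + |14| = 52 + 14 = 66 blocks
  F: |-31| + |28| = 31 + 28 = 59 blocks
  → nearest: C (49 blocks)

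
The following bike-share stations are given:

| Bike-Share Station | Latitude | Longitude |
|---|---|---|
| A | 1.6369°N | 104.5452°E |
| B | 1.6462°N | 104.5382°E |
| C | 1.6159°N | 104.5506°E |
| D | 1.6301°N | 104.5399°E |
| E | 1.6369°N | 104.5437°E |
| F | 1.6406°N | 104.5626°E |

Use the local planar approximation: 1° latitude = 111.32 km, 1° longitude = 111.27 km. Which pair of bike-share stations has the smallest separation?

Pairwise distances:
A–E: 0.1669 km
D–E: 0.8671 km
A–D: 0.9596 km
B–E: 1.2026 km
A–B: 1.2956 km
B–D: 1.8022 km
C–D: 1.9790 km
A–F: 1.9794 km
E–F: 2.1430 km
A–C: 2.4137 km
C–E: 2.4606 km
D–F: 2.7832 km
B–F: 2.7856 km
C–F: 3.0567 km
B–C: 3.6443 km
Closest pair: A–E at 0.1669 km.

A and E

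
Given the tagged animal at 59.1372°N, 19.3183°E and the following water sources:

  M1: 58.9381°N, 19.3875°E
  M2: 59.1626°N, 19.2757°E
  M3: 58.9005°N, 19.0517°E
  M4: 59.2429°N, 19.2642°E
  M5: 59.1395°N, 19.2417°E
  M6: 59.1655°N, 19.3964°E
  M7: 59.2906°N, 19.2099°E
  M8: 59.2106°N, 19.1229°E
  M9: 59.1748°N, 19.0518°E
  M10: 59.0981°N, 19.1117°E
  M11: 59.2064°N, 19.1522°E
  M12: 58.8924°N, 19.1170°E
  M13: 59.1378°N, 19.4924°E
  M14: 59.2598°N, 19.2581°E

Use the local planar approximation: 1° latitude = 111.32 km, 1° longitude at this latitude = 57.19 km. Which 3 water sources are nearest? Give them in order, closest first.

Distances from 59.1372°N, 19.3183°E:
M1: √((-0.1991·111.32)² + (0.0692·57.19)²) = √(491.234562 + 15.662186) = 22.5144 km
M2: √((0.0254·111.32)² + (-0.0426·57.19)²) = √(7.994915 + 5.935528) = 3.7324 km
M3: √((-0.2367·111.32)² + (-0.2666·57.19)²) = √(694.293199 + 232.466557) = 30.4427 km
M4: √((0.1057·111.32)² + (-0.0541·57.19)²) = √(138.451087 + 9.572706) = 12.1665 km
M5: √((0.0023·111.32)² + (-0.0766·57.19)²) = √(0.065554 + 19.191006) = 4.3882 km
M6: √((0.0283·111.32)² + (0.0781·57.19)²) = √(9.924743 + 19.949971) = 5.4658 km
M7: √((0.1534·111.32)² + (-0.1084·57.19)²) = √(291.606442 + 38.432511) = 18.1670 km
M8: √((0.0734·111.32)² + (-0.1954·57.19)²) = √(66.763411 + 124.878971) = 13.8435 km
M9: √((0.0376·111.32)² + (-0.2665·57.19)²) = √(17.519515 + 232.292196) = 15.8054 km
M10: √((-0.0391·111.32)² + (-0.2066·57.19)²) = √(18.945231 + 139.604953) = 12.5917 km
M11: √((0.0692·111.32)² + (-0.1661·57.19)²) = √(59.341509 + 90.235922) = 12.2302 km
M12: √((-0.2448·111.32)² + (-0.2013·57.19)²) = √(742.624413 + 132.534133) = 29.5831 km
M13: √((0.0006·111.32)² + (0.1741·57.19)²) = √(0.004461 + 99.137448) = 9.9570 km
M14: √((0.1226·111.32)² + (-0.0602·57.19)²) = √(186.263318 + 11.853133) = 14.0754 km
Sorted: M2 (3.7324 km) < M5 (4.3882 km) < M6 (5.4658 km) < M13 (9.9570 km) < M4 (12.1665 km) < …

M2, M5, M6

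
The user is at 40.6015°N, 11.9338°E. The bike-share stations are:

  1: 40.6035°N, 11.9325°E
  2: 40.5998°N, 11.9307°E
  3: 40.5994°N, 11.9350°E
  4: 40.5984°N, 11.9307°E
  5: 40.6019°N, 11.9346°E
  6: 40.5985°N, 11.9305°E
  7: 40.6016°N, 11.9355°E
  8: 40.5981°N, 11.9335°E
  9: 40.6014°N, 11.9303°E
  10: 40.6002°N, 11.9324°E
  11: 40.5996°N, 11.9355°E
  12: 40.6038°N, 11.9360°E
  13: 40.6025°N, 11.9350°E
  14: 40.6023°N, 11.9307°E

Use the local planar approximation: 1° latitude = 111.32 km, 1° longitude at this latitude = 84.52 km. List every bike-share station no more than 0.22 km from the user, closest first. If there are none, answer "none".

Distances from 40.6015°N, 11.9338°E:
1: √((0.0020·111.32)² + (-0.0013·84.52)²) = √(0.049569 + 0.012073) = 0.2483 km
2: √((-0.0017·111.32)² + (-0.0031·84.52)²) = √(0.035813 + 0.068650) = 0.3232 km
3: √((-0.0021·111.32)² + (0.0012·84.52)²) = √(0.054649 + 0.010287) = 0.2548 km
4: √((-0.0031·111.32)² + (-0.0031·84.52)²) = √(0.119088 + 0.068650) = 0.4333 km
5: √((0.0004·111.32)² + (0.0008·84.52)²) = √(0.001983 + 0.004572) = 0.0810 km
6: √((-0.0030·111.32)² + (-0.0033·84.52)²) = √(0.111529 + 0.077794) = 0.4351 km
7: √((0.0001·111.32)² + (0.0017·84.52)²) = √(0.000124 + 0.020645) = 0.1441 km
8: √((-0.0034·111.32)² + (-0.0003·84.52)²) = √(0.143253 + 0.000643) = 0.3793 km
9: √((-0.0001·111.32)² + (-0.0035·84.52)²) = √(0.000124 + 0.087509) = 0.2960 km
10: √((-0.0013·111.32)² + (-0.0014·84.52)²) = √(0.020943 + 0.014002) = 0.1869 km
11: √((-0.0019·111.32)² + (0.0017·84.52)²) = √(0.044736 + 0.020645) = 0.2557 km
12: √((0.0023·111.32)² + (0.0022·84.52)²) = √(0.065554 + 0.034575) = 0.3164 km
13: √((0.0010·111.32)² + (0.0012·84.52)²) = √(0.012392 + 0.010287) = 0.1506 km
14: √((0.0008·111.32)² + (-0.0031·84.52)²) = √(0.007931 + 0.068650) = 0.2767 km
Threshold 0.22 km: 5 (0.0810 km), 7 (0.1441 km), 13 (0.1506 km), 10 (0.1869 km) are within range.

5, 7, 13, 10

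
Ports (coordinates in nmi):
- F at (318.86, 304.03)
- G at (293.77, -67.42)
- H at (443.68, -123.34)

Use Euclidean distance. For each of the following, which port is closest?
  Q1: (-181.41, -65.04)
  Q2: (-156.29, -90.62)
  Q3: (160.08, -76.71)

Q1 at (-181.41, -65.04):
  F: 621.68 nmi
  G: 475.19 nmi
  H: 627.80 nmi
  → nearest: G (475.19 nmi)
Q2 at (-156.29, -90.62):
  F: 617.67 nmi
  G: 450.66 nmi
  H: 600.86 nmi
  → nearest: G (450.66 nmi)
Q3 at (160.08, -76.71):
  F: 412.52 nmi
  G: 134.01 nmi
  H: 287.41 nmi
  → nearest: G (134.01 nmi)

Q1→G; Q2→G; Q3→G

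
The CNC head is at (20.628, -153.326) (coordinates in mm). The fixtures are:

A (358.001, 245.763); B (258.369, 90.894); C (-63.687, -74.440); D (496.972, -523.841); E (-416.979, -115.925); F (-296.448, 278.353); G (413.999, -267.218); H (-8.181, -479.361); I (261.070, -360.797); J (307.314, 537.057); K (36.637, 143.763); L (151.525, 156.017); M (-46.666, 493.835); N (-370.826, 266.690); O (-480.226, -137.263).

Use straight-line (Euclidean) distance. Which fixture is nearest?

Distances from (20.628, -153.326):
A: √((337.373)² + (399.089)²) = √(113820.54113 + 159272.02992) = 522.583 mm
B: √((237.741)² + (244.220)²) = √(56520.78308 + 59643.40840) = 340.829 mm
C: √((-84.315)² + (78.886)²) = √(7109.01923 + 6223.00100) = 115.464 mm
D: √((476.344)² + (-370.515)²) = √(226903.60634 + 137281.36522) = 603.477 mm
E: √((-437.607)² + (37.401)²) = √(191499.88645 + 1398.83480) = 439.202 mm
F: √((-317.076)² + (431.679)²) = √(100537.18978 + 186346.75904) = 535.615 mm
G: √((393.371)² + (-113.892)²) = √(154740.74364 + 12971.38766) = 409.527 mm
H: √((-28.809)² + (-326.035)²) = √(829.95848 + 106298.82122) = 327.305 mm
I: √((240.442)² + (-207.471)²) = √(57812.35536 + 43044.21584) = 317.579 mm
J: √((286.686)² + (690.383)²) = √(82188.86260 + 476628.68669) = 747.541 mm
K: √((16.009)² + (297.089)²) = √(256.28808 + 88261.87392) = 297.520 mm
L: √((130.897)² + (309.343)²) = √(17134.02461 + 95693.09165) = 335.897 mm
M: √((-67.294)² + (647.161)²) = √(4528.48244 + 418817.35992) = 650.650 mm
N: √((-391.454)² + (420.016)²) = √(153236.23412 + 176413.44026) = 574.151 mm
O: √((-500.854)² + (16.063)²) = √(250854.72932 + 258.01997) = 501.112 mm
Minimum: C at 115.464 mm.

C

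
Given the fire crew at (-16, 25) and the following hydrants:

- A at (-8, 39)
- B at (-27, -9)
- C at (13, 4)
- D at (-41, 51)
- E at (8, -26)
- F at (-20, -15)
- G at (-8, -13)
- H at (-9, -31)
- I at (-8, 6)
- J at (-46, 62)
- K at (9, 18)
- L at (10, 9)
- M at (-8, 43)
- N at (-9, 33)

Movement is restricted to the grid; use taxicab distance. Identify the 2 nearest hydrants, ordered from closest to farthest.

N, A

Distances from (-16, 25):
A: 22
B: 45
C: 50
D: 51
E: 75
F: 44
G: 46
H: 63
I: 27
J: 67
K: 32
L: 42
M: 26
N: 15
Sorted: N (15) < A (22) < M (26) < I (27) < …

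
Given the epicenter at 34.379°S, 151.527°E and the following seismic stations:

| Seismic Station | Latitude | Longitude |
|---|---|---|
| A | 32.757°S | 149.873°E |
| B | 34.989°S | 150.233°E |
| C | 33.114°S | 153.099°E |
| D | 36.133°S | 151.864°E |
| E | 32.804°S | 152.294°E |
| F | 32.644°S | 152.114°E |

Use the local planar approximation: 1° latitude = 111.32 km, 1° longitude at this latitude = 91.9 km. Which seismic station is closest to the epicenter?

B

Distances from 34.379°S, 151.527°E:
A: √((1.622·111.32)² + (-1.654·91.9)²) = √(32602.28917 + 23104.79041) = 236.023 km
B: √((-0.610·111.32)² + (-1.294·91.9)²) = √(4611.11619 + 14141.63343) = 136.941 km
C: √((1.265·111.32)² + (1.572·91.9)²) = √(19830.21607 + 20870.65630) = 201.745 km
D: √((-1.754·111.32)² + (0.337·91.9)²) = √(38124.62437 + 959.15948) = 197.696 km
E: √((1.575·111.32)² + (0.767·91.9)²) = √(30740.25824 + 4968.45946) = 188.968 km
F: √((1.735·111.32)² + (0.587·91.9)²) = √(37303.13686 + 2910.09539) = 200.532 km
Minimum: B at 136.941 km.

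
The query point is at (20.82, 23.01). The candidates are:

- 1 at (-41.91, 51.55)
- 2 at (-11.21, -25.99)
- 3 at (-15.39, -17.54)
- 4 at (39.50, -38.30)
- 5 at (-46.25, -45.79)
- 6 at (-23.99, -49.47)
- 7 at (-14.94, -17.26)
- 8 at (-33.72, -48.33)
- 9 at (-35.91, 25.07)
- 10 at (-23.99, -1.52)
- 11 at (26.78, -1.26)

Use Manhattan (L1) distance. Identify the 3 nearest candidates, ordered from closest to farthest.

11, 9, 10

Distances from (20.82, 23.01):
1: 91.27
2: 81.03
3: 76.76
4: 79.99
5: 135.87
6: 117.29
7: 76.03
8: 125.88
9: 58.79
10: 69.34
11: 30.23
Sorted: 11 (30.23) < 9 (58.79) < 10 (69.34) < 7 (76.03) < 3 (76.76) < …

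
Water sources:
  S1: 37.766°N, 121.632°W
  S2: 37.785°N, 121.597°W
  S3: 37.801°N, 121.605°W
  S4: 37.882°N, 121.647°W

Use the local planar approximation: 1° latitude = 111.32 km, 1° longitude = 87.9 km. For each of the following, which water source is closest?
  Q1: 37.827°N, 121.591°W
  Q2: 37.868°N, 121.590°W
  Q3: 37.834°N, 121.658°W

Q1→S3; Q2→S4; Q3→S4

Q1 at 37.827°N, 121.591°W:
  S1: 7.688 km
  S2: 4.705 km
  S3: 3.145 km
  S4: 7.856 km
  → nearest: S3 (3.145 km)
Q2 at 37.868°N, 121.590°W:
  S1: 11.940 km
  S2: 9.260 km
  S3: 7.574 km
  S4: 5.247 km
  → nearest: S4 (5.247 km)
Q3 at 37.834°N, 121.658°W:
  S1: 7.907 km
  S2: 7.649 km
  S3: 5.933 km
  S4: 5.430 km
  → nearest: S4 (5.430 km)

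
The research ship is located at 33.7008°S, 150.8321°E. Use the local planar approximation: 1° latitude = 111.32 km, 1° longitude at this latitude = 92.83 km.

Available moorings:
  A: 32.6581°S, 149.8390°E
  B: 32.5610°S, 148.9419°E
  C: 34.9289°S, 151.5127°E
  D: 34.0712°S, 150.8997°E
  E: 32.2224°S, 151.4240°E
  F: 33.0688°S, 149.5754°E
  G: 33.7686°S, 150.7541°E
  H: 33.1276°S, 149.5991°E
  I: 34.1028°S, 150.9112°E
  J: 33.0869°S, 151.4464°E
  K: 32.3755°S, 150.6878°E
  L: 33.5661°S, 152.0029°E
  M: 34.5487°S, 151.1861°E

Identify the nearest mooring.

Distances from 33.7008°S, 150.8321°E:
A: 148.2293 km
B: 216.5362 km
C: 150.6052 km
D: 41.7077 km
E: 173.5055 km
F: 136.2320 km
G: 10.4591 km
H: 131.0439 km
I: 45.3491 km
J: 89.0066 km
K: 148.1393 km
L: 109.7149 km
M: 99.9452 km
Minimum: G at 10.4591 km.

G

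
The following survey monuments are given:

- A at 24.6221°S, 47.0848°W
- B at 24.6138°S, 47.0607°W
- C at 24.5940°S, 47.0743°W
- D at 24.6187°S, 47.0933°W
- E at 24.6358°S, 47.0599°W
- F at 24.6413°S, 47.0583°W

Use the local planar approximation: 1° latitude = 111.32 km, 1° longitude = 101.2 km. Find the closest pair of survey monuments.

Pairwise distances:
E–F: √((-0.0055·111.32)² + (0.0016·101.2)²) = √(0.374862 + 0.026218) = 0.6333 km
A–D: √((0.0034·111.32)² + (-0.0085·101.2)²) = √(0.143253 + 0.739944) = 0.9398 km
B–E: √((-0.0220·111.32)² + (0.0008·101.2)²) = √(5.997797 + 0.006555) = 2.4504 km
B–C: √((0.0198·111.32)² + (-0.0136·101.2)²) = √(4.858216 + 1.894257) = 2.5986 km
A–B: √((0.0083·111.32)² + (0.0241·101.2)²) = √(0.853695 + 5.948331) = 2.6081 km
A–E: √((-0.0137·111.32)² + (0.0249·101.2)²) = √(2.325881 + 6.349795) = 2.9455 km
B–F: √((-0.0275·111.32)² + (0.0024·101.2)²) = √(9.371558 + 0.058991) = 3.0709 km
A–C: √((0.0281·111.32)² + (0.0105·101.2)²) = √(9.784960 + 1.129119) = 3.3036 km
B–D: √((-0.0049·111.32)² + (-0.0326·101.2)²) = √(0.297535 + 10.884193) = 3.3439 km
C–D: √((-0.0247·111.32)² + (-0.0190·101.2)²) = √(7.560322 + 3.697160) = 3.3552 km
A–F: √((-0.0192·111.32)² + (0.0265·101.2)²) = √(4.568239 + 7.192051) = 3.4293 km
D–E: √((-0.0171·111.32)² + (0.0334·101.2)²) = √(3.623586 + 11.424941) = 3.8792 km
D–F: √((-0.0226·111.32)² + (0.0350·101.2)²) = √(6.329411 + 12.545764) = 4.3446 km
C–E: √((-0.0418·111.32)² + (0.0144·101.2)²) = √(21.652047 + 2.123665) = 4.8760 km
C–F: √((-0.0473·111.32)² + (0.0160·101.2)²) = √(27.724816 + 2.621809) = 5.5088 km
Closest pair: E–F at 0.6333 km.

E and F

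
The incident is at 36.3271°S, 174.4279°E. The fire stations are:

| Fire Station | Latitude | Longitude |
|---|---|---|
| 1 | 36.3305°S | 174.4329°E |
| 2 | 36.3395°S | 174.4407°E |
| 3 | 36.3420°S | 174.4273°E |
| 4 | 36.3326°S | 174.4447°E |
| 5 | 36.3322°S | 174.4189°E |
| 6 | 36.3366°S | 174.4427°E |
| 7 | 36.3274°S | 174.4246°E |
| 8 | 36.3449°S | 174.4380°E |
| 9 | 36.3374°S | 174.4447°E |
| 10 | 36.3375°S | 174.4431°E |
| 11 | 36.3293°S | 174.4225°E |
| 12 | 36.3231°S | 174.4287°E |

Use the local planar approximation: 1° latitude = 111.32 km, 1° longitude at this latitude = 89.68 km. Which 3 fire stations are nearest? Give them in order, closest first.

Distances from 36.3271°S, 174.4279°E:
1: √((-0.0034·111.32)² + (0.0050·89.68)²) = √(0.143253 + 0.201063) = 0.5868 km
2: √((-0.0124·111.32)² + (0.0128·89.68)²) = √(1.905416 + 1.317684) = 1.7953 km
3: √((-0.0149·111.32)² + (-0.0006·89.68)²) = √(2.751180 + 0.002895) = 1.6595 km
4: √((-0.0055·111.32)² + (0.0168·89.68)²) = √(0.374862 + 2.269916) = 1.6263 km
5: √((-0.0051·111.32)² + (-0.0090·89.68)²) = √(0.322320 + 0.651443) = 0.9868 km
6: √((-0.0095·111.32)² + (0.0148·89.68)²) = √(1.118391 + 1.761630) = 1.6971 km
7: √((-0.0003·111.32)² + (-0.0033·89.68)²) = √(0.001115 + 0.087583) = 0.2978 km
8: √((-0.0178·111.32)² + (0.0101·89.68)²) = √(3.926326 + 0.820416) = 2.1787 km
9: √((-0.0103·111.32)² + (0.0168·89.68)²) = √(1.314682 + 2.269916) = 1.8933 km
10: √((-0.0104·111.32)² + (0.0152·89.68)²) = √(1.340334 + 1.858140) = 1.7884 km
11: √((-0.0022·111.32)² + (-0.0054·89.68)²) = √(0.059978 + 0.234519) = 0.5427 km
12: √((0.0040·111.32)² + (0.0008·89.68)²) = √(0.198274 + 0.005147) = 0.4510 km
Sorted: 7 (0.2978 km) < 12 (0.4510 km) < 11 (0.5427 km) < 1 (0.5868 km) < 5 (0.9868 km) < …

7, 12, 11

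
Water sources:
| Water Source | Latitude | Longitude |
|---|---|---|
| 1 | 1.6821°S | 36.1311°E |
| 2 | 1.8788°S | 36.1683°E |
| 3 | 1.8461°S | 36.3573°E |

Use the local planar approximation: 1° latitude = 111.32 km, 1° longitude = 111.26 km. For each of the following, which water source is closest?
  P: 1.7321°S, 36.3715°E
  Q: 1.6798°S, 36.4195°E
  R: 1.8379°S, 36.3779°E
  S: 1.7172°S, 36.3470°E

P→3; Q→3; R→3; S→3

P at 1.7321°S, 36.3715°E:
  1: 27.3199 km
  2: 27.8893 km
  3: 12.7884 km
  → nearest: 3 (12.7884 km)
Q at 1.6798°S, 36.4195°E:
  1: 32.0884 km
  2: 35.6632 km
  3: 19.7637 km
  → nearest: 3 (19.7637 km)
R at 1.8379°S, 36.3779°E:
  1: 32.4776 km
  2: 23.7604 km
  3: 2.4670 km
  → nearest: 3 (2.4670 km)
S at 1.7172°S, 36.3470°E:
  1: 24.3367 km
  2: 26.8126 km
  3: 14.3948 km
  → nearest: 3 (14.3948 km)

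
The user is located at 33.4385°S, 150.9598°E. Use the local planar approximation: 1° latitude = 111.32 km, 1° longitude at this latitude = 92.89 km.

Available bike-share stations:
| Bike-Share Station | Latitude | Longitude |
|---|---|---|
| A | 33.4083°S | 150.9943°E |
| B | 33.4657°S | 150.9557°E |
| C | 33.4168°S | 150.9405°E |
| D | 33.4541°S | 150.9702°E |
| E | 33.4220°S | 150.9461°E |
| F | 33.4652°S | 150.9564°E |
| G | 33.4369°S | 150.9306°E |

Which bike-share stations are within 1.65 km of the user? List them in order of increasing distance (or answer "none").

none

Distances from 33.4385°S, 150.9598°E:
A: 4.6446 km
B: 3.0518 km
C: 3.0082 km
D: 1.9872 km
E: 2.2346 km
F: 2.9890 km
G: 2.7182 km
Threshold 1.65 km: none within range.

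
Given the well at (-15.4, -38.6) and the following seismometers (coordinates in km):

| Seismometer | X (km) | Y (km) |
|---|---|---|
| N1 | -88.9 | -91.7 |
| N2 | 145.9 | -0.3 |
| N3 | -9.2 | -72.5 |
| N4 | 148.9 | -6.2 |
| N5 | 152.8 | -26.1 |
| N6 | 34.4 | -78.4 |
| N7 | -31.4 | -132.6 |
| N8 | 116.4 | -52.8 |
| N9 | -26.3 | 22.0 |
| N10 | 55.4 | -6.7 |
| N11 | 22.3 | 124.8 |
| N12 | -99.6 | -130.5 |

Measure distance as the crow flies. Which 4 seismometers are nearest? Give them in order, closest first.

N3, N9, N6, N10

Distances from (-15.4, -38.6):
N1: 90.7 km
N2: 165.8 km
N3: 34.5 km
N4: 167.5 km
N5: 168.7 km
N6: 63.8 km
N7: 95.4 km
N8: 132.6 km
N9: 61.6 km
N10: 77.7 km
N11: 167.7 km
N12: 124.6 km
Sorted: N3 (34.5 km) < N9 (61.6 km) < N6 (63.8 km) < N10 (77.7 km) < N1 (90.7 km) < N7 (95.4 km) < …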